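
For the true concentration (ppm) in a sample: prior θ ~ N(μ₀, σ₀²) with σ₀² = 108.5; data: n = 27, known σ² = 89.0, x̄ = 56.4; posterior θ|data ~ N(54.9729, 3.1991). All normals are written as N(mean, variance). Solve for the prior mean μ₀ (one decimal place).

μ₀ = 8.0

With known observation variance, the Normal–Normal posterior has precision τ_n = τ₀ + n/σ² and mean μ_n = (τ₀μ₀ + (n/σ²)x̄)/τ_n.
Here τ₀ = 1/108.5 = 0.009217 and τ_data = 27/89.0 = 0.303371, so τ_n = 0.312588.
Rearranging for μ₀: μ₀ = (μ_n·τ_n − τ_data·x̄)/τ₀ = (54.9729·0.312588 − 0.303371·56.4) / 0.009217 = 0.073744/0.009217 ≈ 8.0.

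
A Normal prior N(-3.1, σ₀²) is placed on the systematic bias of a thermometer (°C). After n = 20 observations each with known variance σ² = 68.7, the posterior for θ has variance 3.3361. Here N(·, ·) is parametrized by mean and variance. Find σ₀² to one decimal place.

σ₀² = 115.9

For the Normal–Normal model with known σ², precisions add: τ_n = τ₀ + n/σ².
So 1/σ₀² = 1/3.3361 − 20/68.7 = 0.299751 − 0.291121 = 0.008630.
Hence σ₀² = 1/0.008630 ≈ 115.9.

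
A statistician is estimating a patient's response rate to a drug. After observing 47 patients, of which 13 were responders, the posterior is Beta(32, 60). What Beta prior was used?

Beta(19, 26)

A Beta(α, β) prior with s successes and f failures in binomial data gives a Beta(α+s, β+f) posterior.
Subtract the data counts: 32−13=19, 60−34=26.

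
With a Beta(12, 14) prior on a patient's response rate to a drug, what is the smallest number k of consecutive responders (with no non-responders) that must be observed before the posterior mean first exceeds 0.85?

k = 68

After k responders and 0 non-responders the posterior is Beta(12+k, 14), with mean (12+k)/(12+14+k).
Set (12+k)/(26+k) > 0.85 and solve: k > (0.85·26 − 12)/(1 − 0.85) = 67.333.
The smallest integer exceeding 67.333 is 68, and checking k=68: (80)/(94) = 0.8511 > 0.85.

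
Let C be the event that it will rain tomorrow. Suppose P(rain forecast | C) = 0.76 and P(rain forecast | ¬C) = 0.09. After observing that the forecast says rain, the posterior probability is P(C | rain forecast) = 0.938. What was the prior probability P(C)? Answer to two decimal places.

P(C) = 0.64

In odds form, posterior odds = prior odds × likelihood ratio, so prior odds = posterior odds ÷ LR.
Posterior odds = 0.938/(1−0.938) = 15.1290. LR = 0.76/0.09 = 8.4444.
Prior odds = 15.1290/8.4444 = 1.7916, so P(C) = 1.7916/(1+1.7916) ≈ 0.64.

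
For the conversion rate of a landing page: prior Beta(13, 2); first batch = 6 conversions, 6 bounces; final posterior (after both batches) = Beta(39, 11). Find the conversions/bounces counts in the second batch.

20 conversions and 3 bounces

Sequential conjugate updates are equivalent to a single update on the pooled data, so total successes = posterior α − prior α and total failures = posterior β − prior β.
Total across both batches: 39−13=26 conversions, 11−2=9 bounces.
Subtract the first batch: 26−6=20 conversions and 9−6=3 bounces.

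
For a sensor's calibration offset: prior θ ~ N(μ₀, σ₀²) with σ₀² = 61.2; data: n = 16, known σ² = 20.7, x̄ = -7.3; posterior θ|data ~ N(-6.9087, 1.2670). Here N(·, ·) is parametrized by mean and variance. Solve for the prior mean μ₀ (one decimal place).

μ₀ = 11.6

With known observation variance, the Normal–Normal posterior has precision τ_n = τ₀ + n/σ² and mean μ_n = (τ₀μ₀ + (n/σ²)x̄)/τ_n.
Here τ₀ = 1/61.2 = 0.016340 and τ_data = 16/20.7 = 0.772947, so τ_n = 0.789287.
Rearranging for μ₀: μ₀ = (μ_n·τ_n − τ_data·x̄)/τ₀ = (-6.9087·0.789287 − 0.772947·-7.3) / 0.016340 = 0.189566/0.016340 ≈ 11.6.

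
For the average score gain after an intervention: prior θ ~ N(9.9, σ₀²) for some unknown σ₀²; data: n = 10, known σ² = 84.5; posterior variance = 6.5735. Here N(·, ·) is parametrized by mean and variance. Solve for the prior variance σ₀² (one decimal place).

σ₀² = 29.6

Posterior precision equals prior precision plus data precision: 1/σ_n² = 1/σ₀² + n/σ².
So 1/σ₀² = 1/6.5735 − 10/84.5 = 0.152126 − 0.118343 = 0.033783.
Hence σ₀² = 1/0.033783 ≈ 29.6.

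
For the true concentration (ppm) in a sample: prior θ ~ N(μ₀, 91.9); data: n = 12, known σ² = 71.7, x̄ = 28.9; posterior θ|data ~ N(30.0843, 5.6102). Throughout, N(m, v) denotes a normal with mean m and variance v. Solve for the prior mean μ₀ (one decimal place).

With known observation variance, the Normal–Normal posterior has precision τ_n = τ₀ + n/σ² and mean μ_n = (τ₀μ₀ + (n/σ²)x̄)/τ_n.
Here τ₀ = 1/91.9 = 0.010881 and τ_data = 12/71.7 = 0.167364, so τ_n = 0.178245.
Rearranging for μ₀: μ₀ = (μ_n·τ_n − τ_data·x̄)/τ₀ = (30.0843·0.178245 − 0.167364·28.9) / 0.010881 = 0.525556/0.010881 ≈ 48.3.

μ₀ = 48.3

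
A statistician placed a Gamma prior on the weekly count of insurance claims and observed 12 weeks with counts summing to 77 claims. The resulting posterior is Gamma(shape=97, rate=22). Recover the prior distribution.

Gamma(shape=20, rate=10)

A Gamma(α, β) prior (rate parametrization) on a Poisson rate with n observations summing to S gives posterior Gamma(α+S, β+n).
So α = 97 − 77 = 20 and β = 22 − 12 = 10.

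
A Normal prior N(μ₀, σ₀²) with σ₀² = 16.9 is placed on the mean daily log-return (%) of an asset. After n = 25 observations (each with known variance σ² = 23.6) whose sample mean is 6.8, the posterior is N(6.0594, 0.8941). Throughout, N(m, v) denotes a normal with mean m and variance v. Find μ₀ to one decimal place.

μ₀ = -7.2

With known observation variance, the Normal–Normal posterior has precision τ_n = τ₀ + n/σ² and mean μ_n = (τ₀μ₀ + (n/σ²)x̄)/τ_n.
Here τ₀ = 1/16.9 = 0.059172 and τ_data = 25/23.6 = 1.059322, so τ_n = 1.118494.
Rearranging for μ₀: μ₀ = (μ_n·τ_n − τ_data·x̄)/τ₀ = (6.0594·1.118494 − 1.059322·6.8) / 0.059172 = -0.425987/0.059172 ≈ -7.2.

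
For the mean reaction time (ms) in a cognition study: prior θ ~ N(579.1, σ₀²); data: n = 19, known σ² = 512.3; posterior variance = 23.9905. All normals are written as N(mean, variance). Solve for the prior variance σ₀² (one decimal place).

σ₀² = 217.6

For the Normal–Normal model with known σ², precisions add: τ_n = τ₀ + n/σ².
So 1/σ₀² = 1/23.9905 − 19/512.3 = 0.041683 − 0.037088 = 0.004595.
Hence σ₀² = 1/0.004595 ≈ 217.6.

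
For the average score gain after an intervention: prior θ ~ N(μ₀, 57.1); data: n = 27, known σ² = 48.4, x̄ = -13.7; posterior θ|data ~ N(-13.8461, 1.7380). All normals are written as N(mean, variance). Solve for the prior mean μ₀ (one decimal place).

With known observation variance, the Normal–Normal posterior has precision τ_n = τ₀ + n/σ² and mean μ_n = (τ₀μ₀ + (n/σ²)x̄)/τ_n.
Here τ₀ = 1/57.1 = 0.017513 and τ_data = 27/48.4 = 0.557851, so τ_n = 0.575364.
Rearranging for μ₀: μ₀ = (μ_n·τ_n − τ_data·x̄)/τ₀ = (-13.8461·0.575364 − 0.557851·-13.7) / 0.017513 = -0.323989/0.017513 ≈ -18.5.

μ₀ = -18.5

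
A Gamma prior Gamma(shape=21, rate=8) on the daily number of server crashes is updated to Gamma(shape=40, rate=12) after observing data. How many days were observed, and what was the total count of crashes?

Gamma–Poisson conjugacy: posterior shape = α + Σxᵢ, posterior rate = β + n.
Matching: Σxᵢ = 40 − 21 = 19 and n = 12 − 8 = 4.

n = 4 days with total 19 crashes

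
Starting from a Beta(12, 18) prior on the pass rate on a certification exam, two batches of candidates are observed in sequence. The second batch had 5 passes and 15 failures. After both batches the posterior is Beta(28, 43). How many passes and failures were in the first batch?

Because Beta–binomial updating is additive in the counts, the combined data contributed (α_post−α_prior, β_post−β_prior) successes and failures.
Total across both batches: 28−12=16 passes, 43−18=25 failures.
Subtract the second batch: 16−5=11 passes and 25−15=10 failures.

11 passes and 10 failures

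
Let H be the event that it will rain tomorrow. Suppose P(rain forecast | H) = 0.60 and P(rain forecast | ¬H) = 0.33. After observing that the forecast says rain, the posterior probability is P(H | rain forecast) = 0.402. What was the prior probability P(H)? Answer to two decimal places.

Bayes' rule in odds form gives O(H|E) = O(H)·[P(E|H)/P(E|¬H)], hence O(H) = O(H|E)/LR.
Posterior odds = 0.402/(1−0.402) = 0.6722. LR = 0.60/0.33 = 1.8182.
Prior odds = 0.6722/1.8182 = 0.3697, so P(H) = 0.3697/(1+0.3697) ≈ 0.27.

P(H) = 0.27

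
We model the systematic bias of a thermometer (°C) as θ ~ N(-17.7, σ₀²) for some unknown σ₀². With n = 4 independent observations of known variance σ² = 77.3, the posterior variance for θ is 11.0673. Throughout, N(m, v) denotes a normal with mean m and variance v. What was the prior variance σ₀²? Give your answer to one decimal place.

σ₀² = 25.9

Posterior precision equals prior precision plus data precision: 1/σ_n² = 1/σ₀² + n/σ².
So 1/σ₀² = 1/11.0673 − 4/77.3 = 0.090356 − 0.051746 = 0.038610.
Hence σ₀² = 1/0.038610 ≈ 25.9.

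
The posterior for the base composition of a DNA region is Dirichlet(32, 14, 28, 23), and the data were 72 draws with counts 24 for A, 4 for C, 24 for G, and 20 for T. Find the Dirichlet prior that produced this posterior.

Dirichlet(8, 10, 4, 3)

For a Dirichlet(α) prior with multinomial counts c, the posterior is Dirichlet(α + c) componentwise.
Subtract each count from the matching posterior parameter: 32−24=8, 14−4=10, 28−24=4, 23−20=3.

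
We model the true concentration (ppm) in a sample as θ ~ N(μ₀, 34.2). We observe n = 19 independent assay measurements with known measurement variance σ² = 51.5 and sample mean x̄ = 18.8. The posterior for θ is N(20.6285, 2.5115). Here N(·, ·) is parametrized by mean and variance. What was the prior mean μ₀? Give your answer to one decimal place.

μ₀ = 43.7

With known observation variance, the Normal–Normal posterior has precision τ_n = τ₀ + n/σ² and mean μ_n = (τ₀μ₀ + (n/σ²)x̄)/τ_n.
Here τ₀ = 1/34.2 = 0.029240 and τ_data = 19/51.5 = 0.368932, so τ_n = 0.398172.
Rearranging for μ₀: μ₀ = (μ_n·τ_n − τ_data·x̄)/τ₀ = (20.6285·0.398172 − 0.368932·18.8) / 0.029240 = 1.277770/0.029240 ≈ 43.7.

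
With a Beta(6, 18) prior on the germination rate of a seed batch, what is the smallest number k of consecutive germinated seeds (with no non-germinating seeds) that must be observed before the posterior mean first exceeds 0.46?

After k germinated seeds and 0 non-germinating seeds the posterior is Beta(6+k, 18), with mean (6+k)/(6+18+k).
Set (6+k)/(24+k) > 0.46 and solve: k > (0.46·24 − 6)/(1 − 0.46) = 9.333.
The smallest integer exceeding 9.333 is 10.

k = 10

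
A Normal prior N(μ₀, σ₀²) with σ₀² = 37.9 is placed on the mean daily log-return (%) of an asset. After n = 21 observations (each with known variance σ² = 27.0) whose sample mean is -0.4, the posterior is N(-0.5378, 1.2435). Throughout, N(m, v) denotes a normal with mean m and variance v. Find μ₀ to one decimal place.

With known observation variance, the Normal–Normal posterior has precision τ_n = τ₀ + n/σ² and mean μ_n = (τ₀μ₀ + (n/σ²)x̄)/τ_n.
Here τ₀ = 1/37.9 = 0.026385 and τ_data = 21/27.0 = 0.777778, so τ_n = 0.804163.
Rearranging for μ₀: μ₀ = (μ_n·τ_n − τ_data·x̄)/τ₀ = (-0.5378·0.804163 − 0.777778·-0.4) / 0.026385 = -0.121368/0.026385 ≈ -4.6.

μ₀ = -4.6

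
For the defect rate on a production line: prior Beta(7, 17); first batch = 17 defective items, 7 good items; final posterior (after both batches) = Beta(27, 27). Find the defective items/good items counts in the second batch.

Because Beta–binomial updating is additive in the counts, the combined data contributed (α_post−α_prior, β_post−β_prior) successes and failures.
Total across both batches: 27−7=20 defective items, 27−17=10 good items.
Subtract the first batch: 20−17=3 defective items and 10−7=3 good items.

3 defective items and 3 good items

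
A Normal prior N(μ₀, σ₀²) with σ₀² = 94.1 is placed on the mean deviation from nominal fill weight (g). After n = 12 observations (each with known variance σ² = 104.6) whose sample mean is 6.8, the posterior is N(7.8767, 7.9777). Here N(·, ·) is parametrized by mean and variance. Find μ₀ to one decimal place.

The posterior mean is a precision-weighted average: μ_n = (τ₀μ₀ + τ_data·x̄)/(τ₀+τ_data), with τ₀=1/σ₀² and τ_data=n/σ².
Here τ₀ = 1/94.1 = 0.010627 and τ_data = 12/104.6 = 0.114723, so τ_n = 0.125350.
Rearranging for μ₀: μ₀ = (μ_n·τ_n − τ_data·x̄)/τ₀ = (7.8767·0.125350 − 0.114723·6.8) / 0.010627 = 0.207228/0.010627 ≈ 19.5.

μ₀ = 19.5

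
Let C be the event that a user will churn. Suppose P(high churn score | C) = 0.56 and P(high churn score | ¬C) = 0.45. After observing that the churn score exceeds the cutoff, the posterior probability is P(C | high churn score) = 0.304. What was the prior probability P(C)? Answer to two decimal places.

Bayes' rule in odds form gives O(C|E) = O(C)·[P(E|C)/P(E|¬C)], hence O(C) = O(C|E)/LR.
Posterior odds = 0.304/(1−0.304) = 0.4368. LR = 0.56/0.45 = 1.2444.
Prior odds = 0.4368/1.2444 = 0.3510, so P(C) = 0.3510/(1+0.3510) ≈ 0.26.

P(C) = 0.26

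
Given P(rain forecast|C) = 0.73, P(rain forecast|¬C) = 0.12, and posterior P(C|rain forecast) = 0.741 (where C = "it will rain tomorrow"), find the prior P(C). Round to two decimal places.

Bayes' rule in odds form gives O(C|E) = O(C)·[P(E|C)/P(E|¬C)], hence O(C) = O(C|E)/LR.
Posterior odds = 0.741/(1−0.741) = 2.8610. LR = 0.73/0.12 = 6.0833.
Prior odds = 2.8610/6.0833 = 0.4703, so P(C) = 0.4703/(1+0.4703) ≈ 0.32.

P(C) = 0.32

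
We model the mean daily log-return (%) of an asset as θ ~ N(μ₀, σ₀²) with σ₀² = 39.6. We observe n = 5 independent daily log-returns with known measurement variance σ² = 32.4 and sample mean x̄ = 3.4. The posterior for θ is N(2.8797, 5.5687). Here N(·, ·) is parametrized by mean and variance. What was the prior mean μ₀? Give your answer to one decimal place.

μ₀ = -0.3

The posterior mean is a precision-weighted average: μ_n = (τ₀μ₀ + τ_data·x̄)/(τ₀+τ_data), with τ₀=1/σ₀² and τ_data=n/σ².
Here τ₀ = 1/39.6 = 0.025253 and τ_data = 5/32.4 = 0.154321, so τ_n = 0.179574.
Rearranging for μ₀: μ₀ = (μ_n·τ_n − τ_data·x̄)/τ₀ = (2.8797·0.179574 − 0.154321·3.4) / 0.025253 = -0.007572/0.025253 ≈ -0.3.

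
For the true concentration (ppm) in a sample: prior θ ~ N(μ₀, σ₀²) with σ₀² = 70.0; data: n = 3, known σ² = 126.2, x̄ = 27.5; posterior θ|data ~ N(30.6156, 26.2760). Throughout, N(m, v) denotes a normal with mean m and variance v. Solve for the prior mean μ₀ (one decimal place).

μ₀ = 35.8

The posterior mean is a precision-weighted average: μ_n = (τ₀μ₀ + τ_data·x̄)/(τ₀+τ_data), with τ₀=1/σ₀² and τ_data=n/σ².
Here τ₀ = 1/70.0 = 0.014286 and τ_data = 3/126.2 = 0.023772, so τ_n = 0.038058.
Rearranging for μ₀: μ₀ = (μ_n·τ_n − τ_data·x̄)/τ₀ = (30.6156·0.038058 − 0.023772·27.5) / 0.014286 = 0.511439/0.014286 ≈ 35.8.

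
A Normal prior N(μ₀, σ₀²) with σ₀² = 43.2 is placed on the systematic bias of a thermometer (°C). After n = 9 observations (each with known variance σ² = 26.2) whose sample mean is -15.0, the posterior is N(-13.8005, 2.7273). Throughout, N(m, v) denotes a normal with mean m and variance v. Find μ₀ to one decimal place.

μ₀ = 4.0

With known observation variance, the Normal–Normal posterior has precision τ_n = τ₀ + n/σ² and mean μ_n = (τ₀μ₀ + (n/σ²)x̄)/τ_n.
Here τ₀ = 1/43.2 = 0.023148 and τ_data = 9/26.2 = 0.343511, so τ_n = 0.366659.
Rearranging for μ₀: μ₀ = (μ_n·τ_n − τ_data·x̄)/τ₀ = (-13.8005·0.366659 − 0.343511·-15.0) / 0.023148 = 0.092587/0.023148 ≈ 4.0.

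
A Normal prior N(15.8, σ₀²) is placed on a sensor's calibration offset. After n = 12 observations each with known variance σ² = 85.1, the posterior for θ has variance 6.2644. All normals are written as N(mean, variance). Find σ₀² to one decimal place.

For the Normal–Normal model with known σ², precisions add: τ_n = τ₀ + n/σ².
So 1/σ₀² = 1/6.2644 − 12/85.1 = 0.159632 − 0.141011 = 0.018621.
Hence σ₀² = 1/0.018621 ≈ 53.7.

σ₀² = 53.7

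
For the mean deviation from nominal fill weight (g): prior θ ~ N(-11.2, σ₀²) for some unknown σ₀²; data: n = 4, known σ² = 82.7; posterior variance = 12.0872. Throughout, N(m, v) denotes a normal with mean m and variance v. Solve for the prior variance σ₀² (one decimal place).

For the Normal–Normal model with known σ², precisions add: τ_n = τ₀ + n/σ².
So 1/σ₀² = 1/12.0872 − 4/82.7 = 0.082732 − 0.048368 = 0.034364.
Hence σ₀² = 1/0.034364 ≈ 29.1.

σ₀² = 29.1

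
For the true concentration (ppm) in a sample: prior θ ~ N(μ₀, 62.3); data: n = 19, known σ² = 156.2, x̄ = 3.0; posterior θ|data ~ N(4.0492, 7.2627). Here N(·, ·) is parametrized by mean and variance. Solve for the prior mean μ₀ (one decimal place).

The posterior mean is a precision-weighted average: μ_n = (τ₀μ₀ + τ_data·x̄)/(τ₀+τ_data), with τ₀=1/σ₀² and τ_data=n/σ².
Here τ₀ = 1/62.3 = 0.016051 and τ_data = 19/156.2 = 0.121639, so τ_n = 0.137690.
Rearranging for μ₀: μ₀ = (μ_n·τ_n − τ_data·x̄)/τ₀ = (4.0492·0.137690 − 0.121639·3.0) / 0.016051 = 0.192617/0.016051 ≈ 12.0.

μ₀ = 12.0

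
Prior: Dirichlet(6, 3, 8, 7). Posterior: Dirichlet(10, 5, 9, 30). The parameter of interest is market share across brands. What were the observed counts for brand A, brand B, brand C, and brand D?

For a Dirichlet(α) prior with multinomial counts c, the posterior is Dirichlet(α + c) componentwise.
Counts are posterior − prior componentwise: 10−6=4, 5−3=2, 9−8=1, 30−7=23.

counts (4, 2, 1, 23)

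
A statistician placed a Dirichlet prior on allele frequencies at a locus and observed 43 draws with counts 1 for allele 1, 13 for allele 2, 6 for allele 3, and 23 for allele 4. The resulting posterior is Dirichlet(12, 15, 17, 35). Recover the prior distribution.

For a Dirichlet(α) prior with multinomial counts c, the posterior is Dirichlet(α + c) componentwise.
Subtract each count from the matching posterior parameter: 12−1=11, 15−13=2, 17−6=11, 35−23=12.

Dirichlet(11, 2, 11, 12)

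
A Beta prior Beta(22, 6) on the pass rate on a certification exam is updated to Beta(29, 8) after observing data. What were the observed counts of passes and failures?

A Beta(α, β) prior with s successes and f failures in binomial data gives a Beta(α+s, β+f) posterior.
Match parameters: s=29−22=7, f=8−6=2.

7 passes and 2 failures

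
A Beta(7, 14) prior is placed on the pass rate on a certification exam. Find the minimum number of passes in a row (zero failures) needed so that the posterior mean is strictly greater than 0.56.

k = 11

After k passes and 0 failures the posterior is Beta(7+k, 14), with mean (7+k)/(7+14+k).
Set (7+k)/(21+k) > 0.56 and solve: k > (0.56·21 − 7)/(1 − 0.56) = 10.818.
The smallest integer exceeding 10.818 is 11.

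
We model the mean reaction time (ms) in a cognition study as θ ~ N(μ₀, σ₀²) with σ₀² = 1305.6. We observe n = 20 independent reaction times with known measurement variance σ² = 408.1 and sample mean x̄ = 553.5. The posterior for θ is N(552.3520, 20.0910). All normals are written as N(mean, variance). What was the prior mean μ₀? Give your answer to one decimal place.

μ₀ = 478.9

The posterior mean is a precision-weighted average: μ_n = (τ₀μ₀ + τ_data·x̄)/(τ₀+τ_data), with τ₀=1/σ₀² and τ_data=n/σ².
Here τ₀ = 1/1305.6 = 0.000766 and τ_data = 20/408.1 = 0.049008, so τ_n = 0.049774.
Rearranging for μ₀: μ₀ = (μ_n·τ_n − τ_data·x̄)/τ₀ = (552.3520·0.049774 − 0.049008·553.5) / 0.000766 = 0.366840/0.000766 ≈ 478.9.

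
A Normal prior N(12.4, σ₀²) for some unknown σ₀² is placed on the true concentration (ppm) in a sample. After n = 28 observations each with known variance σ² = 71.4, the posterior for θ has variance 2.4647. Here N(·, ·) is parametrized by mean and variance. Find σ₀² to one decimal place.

Posterior precision equals prior precision plus data precision: 1/σ_n² = 1/σ₀² + n/σ².
So 1/σ₀² = 1/2.4647 − 28/71.4 = 0.405729 − 0.392157 = 0.013572.
Hence σ₀² = 1/0.013572 ≈ 73.7.

σ₀² = 73.7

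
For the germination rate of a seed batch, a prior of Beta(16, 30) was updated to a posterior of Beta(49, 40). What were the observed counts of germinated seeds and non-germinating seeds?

33 germinated seeds and 10 non-germinating seeds

A Beta(α, β) prior with s successes and f failures in binomial data gives a Beta(α+s, β+f) posterior.
Match parameters: s=49−16=33, f=40−30=10.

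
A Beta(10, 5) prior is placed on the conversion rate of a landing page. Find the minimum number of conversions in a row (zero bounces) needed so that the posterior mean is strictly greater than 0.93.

After k conversions and 0 bounces the posterior is Beta(10+k, 5), with mean (10+k)/(10+5+k).
Set (10+k)/(15+k) > 0.93 and solve: k > (0.93·15 − 10)/(1 − 0.93) = 56.429.
The smallest integer exceeding 56.429 is 57, and checking k=57: (67)/(72) = 0.9306 > 0.93.

k = 57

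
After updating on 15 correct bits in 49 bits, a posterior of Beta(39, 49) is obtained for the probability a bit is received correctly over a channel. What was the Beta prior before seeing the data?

Beta(24, 15)

Beta is conjugate to the binomial likelihood: posterior = Beta(α+s, β+f).
So α = 39 − 15 = 24 and β = 49 − 34 = 15.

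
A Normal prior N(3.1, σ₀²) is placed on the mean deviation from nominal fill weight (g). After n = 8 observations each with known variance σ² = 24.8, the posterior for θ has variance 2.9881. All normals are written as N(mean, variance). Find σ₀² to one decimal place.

Posterior precision equals prior precision plus data precision: 1/σ_n² = 1/σ₀² + n/σ².
So 1/σ₀² = 1/2.9881 − 8/24.8 = 0.334661 − 0.322581 = 0.012080.
Hence σ₀² = 1/0.012080 ≈ 82.8.

σ₀² = 82.8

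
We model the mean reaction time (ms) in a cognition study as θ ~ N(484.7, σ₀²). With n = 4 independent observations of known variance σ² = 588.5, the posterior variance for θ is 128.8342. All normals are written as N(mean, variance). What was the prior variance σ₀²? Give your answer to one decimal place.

σ₀² = 1036.3

For the Normal–Normal model with known σ², precisions add: τ_n = τ₀ + n/σ².
So 1/σ₀² = 1/128.8342 − 4/588.5 = 0.007762 − 0.006797 = 0.000965.
Hence σ₀² = 1/0.000965 ≈ 1036.3.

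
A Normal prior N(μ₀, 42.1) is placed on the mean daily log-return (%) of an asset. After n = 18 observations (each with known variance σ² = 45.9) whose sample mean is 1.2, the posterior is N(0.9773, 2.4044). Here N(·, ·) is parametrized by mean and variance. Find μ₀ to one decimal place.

μ₀ = -2.7

With known observation variance, the Normal–Normal posterior has precision τ_n = τ₀ + n/σ² and mean μ_n = (τ₀μ₀ + (n/σ²)x̄)/τ_n.
Here τ₀ = 1/42.1 = 0.023753 and τ_data = 18/45.9 = 0.392157, so τ_n = 0.415910.
Rearranging for μ₀: μ₀ = (μ_n·τ_n − τ_data·x̄)/τ₀ = (0.9773·0.415910 − 0.392157·1.2) / 0.023753 = -0.064120/0.023753 ≈ -2.7.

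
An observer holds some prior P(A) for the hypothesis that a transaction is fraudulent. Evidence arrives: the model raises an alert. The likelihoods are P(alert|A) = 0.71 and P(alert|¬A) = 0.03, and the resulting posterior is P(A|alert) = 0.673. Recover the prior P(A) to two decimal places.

Bayes' rule in odds form gives O(A|E) = O(A)·[P(E|A)/P(E|¬A)], hence O(A) = O(A|E)/LR.
Posterior odds = 0.673/(1−0.673) = 2.0581. LR = 0.71/0.03 = 23.6667.
Prior odds = 2.0581/23.6667 = 0.0870, so P(A) = 0.0870/(1+0.0870) ≈ 0.08.

P(A) = 0.08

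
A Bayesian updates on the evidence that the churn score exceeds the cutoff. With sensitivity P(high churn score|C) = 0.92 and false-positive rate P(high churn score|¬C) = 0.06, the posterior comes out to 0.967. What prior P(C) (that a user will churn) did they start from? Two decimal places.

Bayes' rule in odds form gives O(C|E) = O(C)·[P(E|C)/P(E|¬C)], hence O(C) = O(C|E)/LR.
Posterior odds = 0.967/(1−0.967) = 29.3030. LR = 0.92/0.06 = 15.3333.
Prior odds = 29.3030/15.3333 = 1.9111, so P(C) = 1.9111/(1+1.9111) ≈ 0.66.

P(C) = 0.66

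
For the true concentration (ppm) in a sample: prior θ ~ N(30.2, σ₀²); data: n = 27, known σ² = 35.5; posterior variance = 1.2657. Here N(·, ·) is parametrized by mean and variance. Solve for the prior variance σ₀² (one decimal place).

σ₀² = 33.9

For the Normal–Normal model with known σ², precisions add: τ_n = τ₀ + n/σ².
So 1/σ₀² = 1/1.2657 − 27/35.5 = 0.790077 − 0.760563 = 0.029514.
Hence σ₀² = 1/0.029514 ≈ 33.9.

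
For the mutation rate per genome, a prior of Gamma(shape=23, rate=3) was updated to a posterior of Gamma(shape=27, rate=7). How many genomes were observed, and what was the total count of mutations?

Gamma–Poisson conjugacy: posterior shape = α + Σxᵢ, posterior rate = β + n.
Matching: Σxᵢ = 27 − 23 = 4 and n = 7 − 3 = 4.

n = 4 genomes with total 4 mutations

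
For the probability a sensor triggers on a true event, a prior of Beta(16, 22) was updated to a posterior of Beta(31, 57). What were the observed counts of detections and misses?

Under Beta–binomial conjugacy the posterior parameters are (α+s, β+f).
So s = 31 − 16 = 15 and f = 57 − 22 = 35.

15 detections and 35 misses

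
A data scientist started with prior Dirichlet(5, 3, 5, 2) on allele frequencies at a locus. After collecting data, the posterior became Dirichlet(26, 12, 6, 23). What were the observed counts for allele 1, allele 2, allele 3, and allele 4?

counts (21, 9, 1, 21)

For a Dirichlet(α) prior with multinomial counts c, the posterior is Dirichlet(α + c) componentwise.
Counts are posterior − prior componentwise: 26−5=21, 12−3=9, 6−5=1, 23−2=21.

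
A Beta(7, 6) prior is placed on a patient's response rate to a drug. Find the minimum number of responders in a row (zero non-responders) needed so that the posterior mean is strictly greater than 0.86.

After k responders and 0 non-responders the posterior is Beta(7+k, 6), with mean (7+k)/(7+6+k).
Set (7+k)/(13+k) > 0.86 and solve: k > (0.86·13 − 7)/(1 − 0.86) = 29.857.
The smallest integer exceeding 29.857 is 30, and checking k=30: (37)/(43) = 0.8605 > 0.86.

k = 30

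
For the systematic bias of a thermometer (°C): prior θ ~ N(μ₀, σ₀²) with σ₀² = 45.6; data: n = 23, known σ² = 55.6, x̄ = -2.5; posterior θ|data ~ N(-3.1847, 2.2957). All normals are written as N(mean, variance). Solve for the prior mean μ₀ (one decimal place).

The posterior mean is a precision-weighted average: μ_n = (τ₀μ₀ + τ_data·x̄)/(τ₀+τ_data), with τ₀=1/σ₀² and τ_data=n/σ².
Here τ₀ = 1/45.6 = 0.021930 and τ_data = 23/55.6 = 0.413669, so τ_n = 0.435599.
Rearranging for μ₀: μ₀ = (μ_n·τ_n − τ_data·x̄)/τ₀ = (-3.1847·0.435599 − 0.413669·-2.5) / 0.021930 = -0.353080/0.021930 ≈ -16.1.

μ₀ = -16.1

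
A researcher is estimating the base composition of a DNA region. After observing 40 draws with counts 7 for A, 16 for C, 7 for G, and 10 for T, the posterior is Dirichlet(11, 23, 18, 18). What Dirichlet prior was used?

Dirichlet(4, 7, 11, 8)

For a Dirichlet(α) prior with multinomial counts c, the posterior is Dirichlet(α + c) componentwise.
Subtract each count from the matching posterior parameter: 11−7=4, 23−16=7, 18−7=11, 18−10=8.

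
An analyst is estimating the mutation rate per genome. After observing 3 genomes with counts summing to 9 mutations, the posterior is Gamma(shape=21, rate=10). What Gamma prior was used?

A Gamma(α, β) prior (rate parametrization) on a Poisson rate with n observations summing to S gives posterior Gamma(α+S, β+n).
So α = 21 − 9 = 12 and β = 10 − 3 = 7.

Gamma(shape=12, rate=7)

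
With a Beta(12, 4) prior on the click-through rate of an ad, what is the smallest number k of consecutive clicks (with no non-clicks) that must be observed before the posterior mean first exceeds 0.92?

After k clicks and 0 non-clicks the posterior is Beta(12+k, 4), with mean (12+k)/(12+4+k).
Set (12+k)/(16+k) > 0.92 and solve: k > (0.92·16 − 12)/(1 − 0.92) = 34.000.
The smallest integer exceeding 34.000 is 35, and checking k=35: (47)/(51) = 0.9216 > 0.92.

k = 35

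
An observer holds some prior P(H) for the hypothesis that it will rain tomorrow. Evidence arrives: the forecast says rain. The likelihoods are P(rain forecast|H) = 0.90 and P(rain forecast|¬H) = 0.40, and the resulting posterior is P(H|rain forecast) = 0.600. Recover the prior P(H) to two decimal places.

P(H) = 0.40

In odds form, posterior odds = prior odds × likelihood ratio, so prior odds = posterior odds ÷ LR.
Posterior odds = 0.600/(1−0.600) = 1.5000. LR = 0.90/0.40 = 2.2500.
Prior odds = 1.5000/2.2500 = 0.6667, so P(H) = 0.6667/(1+0.6667) ≈ 0.40.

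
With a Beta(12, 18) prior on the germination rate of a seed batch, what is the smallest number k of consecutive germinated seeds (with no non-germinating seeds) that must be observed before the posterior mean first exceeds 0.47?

After k germinated seeds and 0 non-germinating seeds the posterior is Beta(12+k, 18), with mean (12+k)/(12+18+k).
Set (12+k)/(30+k) > 0.47 and solve: k > (0.47·30 − 12)/(1 − 0.47) = 3.962.
The smallest integer exceeding 3.962 is 4.

k = 4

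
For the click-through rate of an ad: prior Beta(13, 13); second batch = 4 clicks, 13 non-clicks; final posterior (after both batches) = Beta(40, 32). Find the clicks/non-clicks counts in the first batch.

23 clicks and 6 non-clicks

Sequential conjugate updates are equivalent to a single update on the pooled data, so total successes = posterior α − prior α and total failures = posterior β − prior β.
Total across both batches: 40−13=27 clicks, 32−13=19 non-clicks.
Subtract the second batch: 27−4=23 clicks and 19−13=6 non-clicks.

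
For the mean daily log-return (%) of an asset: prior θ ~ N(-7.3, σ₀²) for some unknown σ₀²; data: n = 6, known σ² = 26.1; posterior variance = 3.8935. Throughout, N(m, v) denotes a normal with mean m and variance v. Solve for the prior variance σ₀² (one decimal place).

Posterior precision equals prior precision plus data precision: 1/σ_n² = 1/σ₀² + n/σ².
So 1/σ₀² = 1/3.8935 − 6/26.1 = 0.256838 − 0.229885 = 0.026953.
Hence σ₀² = 1/0.026953 ≈ 37.1.

σ₀² = 37.1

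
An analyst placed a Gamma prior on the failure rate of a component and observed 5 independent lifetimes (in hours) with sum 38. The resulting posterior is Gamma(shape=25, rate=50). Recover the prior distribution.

For an exponential likelihood with a Gamma(α, β) prior on the rate, n observations with total T give posterior Gamma(α+n, β+T).
So α = 25 − 5 = 20 and β = 50 − 38 = 12.

Gamma(shape=20, rate=12)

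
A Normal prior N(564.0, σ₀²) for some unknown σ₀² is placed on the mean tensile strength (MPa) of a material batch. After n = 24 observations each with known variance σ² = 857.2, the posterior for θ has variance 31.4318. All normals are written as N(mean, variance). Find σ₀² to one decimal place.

For the Normal–Normal model with known σ², precisions add: τ_n = τ₀ + n/σ².
So 1/σ₀² = 1/31.4318 − 24/857.2 = 0.031815 − 0.027998 = 0.003817.
Hence σ₀² = 1/0.003817 ≈ 262.0.

σ₀² = 262.0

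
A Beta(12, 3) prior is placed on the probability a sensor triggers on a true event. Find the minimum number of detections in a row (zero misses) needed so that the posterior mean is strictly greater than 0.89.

After k detections and 0 misses the posterior is Beta(12+k, 3), with mean (12+k)/(12+3+k).
Set (12+k)/(15+k) > 0.89 and solve: k > (0.89·15 − 12)/(1 − 0.89) = 12.273.
The smallest integer exceeding 12.273 is 13.

k = 13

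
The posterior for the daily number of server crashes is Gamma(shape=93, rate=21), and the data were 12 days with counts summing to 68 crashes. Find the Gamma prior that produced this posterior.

A Gamma(α, β) prior (rate parametrization) on a Poisson rate with n observations summing to S gives posterior Gamma(α+S, β+n).
So α = 93 − 68 = 25 and β = 21 − 12 = 9.

Gamma(shape=25, rate=9)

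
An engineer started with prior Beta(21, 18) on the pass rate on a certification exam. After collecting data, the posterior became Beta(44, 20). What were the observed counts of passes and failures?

Under Beta–binomial conjugacy the posterior parameters are (α+s, β+f).
Match parameters: s=44−21=23, f=20−18=2.

23 passes and 2 failures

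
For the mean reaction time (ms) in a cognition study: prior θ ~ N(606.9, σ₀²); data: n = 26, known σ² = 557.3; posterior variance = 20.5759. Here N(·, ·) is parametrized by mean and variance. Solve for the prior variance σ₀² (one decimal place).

σ₀² = 513.6

For the Normal–Normal model with known σ², precisions add: τ_n = τ₀ + n/σ².
So 1/σ₀² = 1/20.5759 − 26/557.3 = 0.048601 − 0.046654 = 0.001947.
Hence σ₀² = 1/0.001947 ≈ 513.6.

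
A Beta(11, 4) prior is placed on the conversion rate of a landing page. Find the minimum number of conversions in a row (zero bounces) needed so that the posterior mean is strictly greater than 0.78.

k = 4

After k conversions and 0 bounces the posterior is Beta(11+k, 4), with mean (11+k)/(11+4+k).
Set (11+k)/(15+k) > 0.78 and solve: k > (0.78·15 − 11)/(1 − 0.78) = 3.182.
The smallest integer exceeding 3.182 is 4.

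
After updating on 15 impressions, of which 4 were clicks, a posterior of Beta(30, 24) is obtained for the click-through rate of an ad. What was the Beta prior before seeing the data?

Under Beta–binomial conjugacy the posterior parameters are (α+s, β+f).
Subtract the data counts: 30−4=26, 24−11=13.

Beta(26, 13)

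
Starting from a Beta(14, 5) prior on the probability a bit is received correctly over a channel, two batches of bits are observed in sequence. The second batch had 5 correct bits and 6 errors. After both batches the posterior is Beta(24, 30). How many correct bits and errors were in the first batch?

5 correct bits and 19 errors

Sequential conjugate updates are equivalent to a single update on the pooled data, so total successes = posterior α − prior α and total failures = posterior β − prior β.
Total across both batches: 24−14=10 correct bits, 30−5=25 errors.
Subtract the second batch: 10−5=5 correct bits and 25−6=19 errors.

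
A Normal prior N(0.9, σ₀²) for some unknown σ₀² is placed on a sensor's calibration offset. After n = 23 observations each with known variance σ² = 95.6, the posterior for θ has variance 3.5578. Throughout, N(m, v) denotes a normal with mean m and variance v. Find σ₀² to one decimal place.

σ₀² = 24.7

For the Normal–Normal model with known σ², precisions add: τ_n = τ₀ + n/σ².
So 1/σ₀² = 1/3.5578 − 23/95.6 = 0.281073 − 0.240586 = 0.040487.
Hence σ₀² = 1/0.040487 ≈ 24.7.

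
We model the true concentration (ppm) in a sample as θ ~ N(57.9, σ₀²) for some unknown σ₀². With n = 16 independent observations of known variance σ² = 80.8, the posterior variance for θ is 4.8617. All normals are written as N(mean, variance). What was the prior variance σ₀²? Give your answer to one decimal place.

Posterior precision equals prior precision plus data precision: 1/σ_n² = 1/σ₀² + n/σ².
So 1/σ₀² = 1/4.8617 − 16/80.8 = 0.205689 − 0.198020 = 0.007669.
Hence σ₀² = 1/0.007669 ≈ 130.4.

σ₀² = 130.4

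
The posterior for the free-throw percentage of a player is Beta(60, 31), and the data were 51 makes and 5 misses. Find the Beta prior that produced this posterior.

Beta(9, 26)

Under Beta–binomial conjugacy the posterior parameters are (α+s, β+f).
Subtract the data counts: 60−51=9, 31−5=26.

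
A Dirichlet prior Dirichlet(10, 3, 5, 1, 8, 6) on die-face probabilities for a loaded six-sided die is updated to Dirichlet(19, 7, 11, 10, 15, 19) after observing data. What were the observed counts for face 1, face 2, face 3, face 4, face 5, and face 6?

For a Dirichlet(α) prior with multinomial counts c, the posterior is Dirichlet(α + c) componentwise.
Counts are posterior − prior componentwise: 19−10=9, 7−3=4, 11−5=6, 10−1=9, 15−8=7, 19−6=13.

counts (9, 4, 6, 9, 7, 13)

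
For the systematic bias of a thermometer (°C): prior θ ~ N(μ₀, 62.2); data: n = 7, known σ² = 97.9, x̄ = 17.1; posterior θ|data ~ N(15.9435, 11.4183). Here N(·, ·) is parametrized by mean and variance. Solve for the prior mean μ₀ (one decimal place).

With known observation variance, the Normal–Normal posterior has precision τ_n = τ₀ + n/σ² and mean μ_n = (τ₀μ₀ + (n/σ²)x̄)/τ_n.
Here τ₀ = 1/62.2 = 0.016077 and τ_data = 7/97.9 = 0.071502, so τ_n = 0.087579.
Rearranging for μ₀: μ₀ = (μ_n·τ_n − τ_data·x̄)/τ₀ = (15.9435·0.087579 − 0.071502·17.1) / 0.016077 = 0.173632/0.016077 ≈ 10.8.

μ₀ = 10.8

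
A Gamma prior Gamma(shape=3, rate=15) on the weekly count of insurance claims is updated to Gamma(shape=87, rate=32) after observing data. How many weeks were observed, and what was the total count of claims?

Gamma–Poisson conjugacy: posterior shape = α + Σxᵢ, posterior rate = β + n.
Matching: Σxᵢ = 87 − 3 = 84 and n = 32 − 15 = 17.

n = 17 weeks with total 84 claims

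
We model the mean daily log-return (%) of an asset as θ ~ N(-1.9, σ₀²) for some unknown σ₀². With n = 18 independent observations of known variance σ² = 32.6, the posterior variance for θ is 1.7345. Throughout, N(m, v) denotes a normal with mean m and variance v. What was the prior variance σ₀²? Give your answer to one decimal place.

For the Normal–Normal model with known σ², precisions add: τ_n = τ₀ + n/σ².
So 1/σ₀² = 1/1.7345 − 18/32.6 = 0.576535 − 0.552147 = 0.024388.
Hence σ₀² = 1/0.024388 ≈ 41.0.

σ₀² = 41.0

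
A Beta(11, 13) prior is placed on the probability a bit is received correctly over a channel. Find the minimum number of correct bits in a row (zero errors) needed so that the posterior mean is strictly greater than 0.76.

After k correct bits and 0 errors the posterior is Beta(11+k, 13), with mean (11+k)/(11+13+k).
Set (11+k)/(24+k) > 0.76 and solve: k > (0.76·24 − 11)/(1 − 0.76) = 30.167.
The smallest integer exceeding 30.167 is 31, and checking k=31: (42)/(55) = 0.7636 > 0.76.

k = 31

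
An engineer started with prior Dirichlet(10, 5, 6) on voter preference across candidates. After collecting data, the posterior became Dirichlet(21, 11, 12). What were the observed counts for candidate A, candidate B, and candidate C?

For a Dirichlet(α) prior with multinomial counts c, the posterior is Dirichlet(α + c) componentwise.
Counts are posterior − prior componentwise: 21−10=11, 11−5=6, 12−6=6.

counts (11, 6, 6)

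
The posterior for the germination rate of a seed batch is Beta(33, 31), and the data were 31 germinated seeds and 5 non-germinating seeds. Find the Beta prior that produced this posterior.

Under Beta–binomial conjugacy the posterior parameters are (α+s, β+f).
So α = 33 − 31 = 2 and β = 31 − 5 = 26.

Beta(2, 26)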